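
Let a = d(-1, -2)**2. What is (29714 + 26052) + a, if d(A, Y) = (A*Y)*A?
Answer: 55770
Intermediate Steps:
d(A, Y) = Y*A**2
a = 4 (a = (-2*(-1)**2)**2 = (-2*1)**2 = (-2)**2 = 4)
(29714 + 26052) + a = (29714 + 26052) + 4 = 55766 + 4 = 55770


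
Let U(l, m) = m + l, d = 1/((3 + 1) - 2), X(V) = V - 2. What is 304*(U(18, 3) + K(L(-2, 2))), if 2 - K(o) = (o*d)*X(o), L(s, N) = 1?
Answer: 7144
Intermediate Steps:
X(V) = -2 + V
d = ½ (d = 1/(4 - 2) = 1/2 = ½ ≈ 0.50000)
K(o) = 2 - o*(-2 + o)/2 (K(o) = 2 - o*(½)*(-2 + o) = 2 - o/2*(-2 + o) = 2 - o*(-2 + o)/2)
U(l, m) = l + m
304*(U(18, 3) + K(L(-2, 2))) = 304*((18 + 3) + (2 - ½*1*(-2 + 1))) = 304*(21 + (2 - ½*1*(-1))) = 304*(21 + (2 + ½)) = 304*(21 + 5/2) = 304*(47/2) = 7144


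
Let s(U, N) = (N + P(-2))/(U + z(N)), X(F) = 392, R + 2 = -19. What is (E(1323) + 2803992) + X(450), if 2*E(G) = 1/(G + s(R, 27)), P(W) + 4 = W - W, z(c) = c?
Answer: 22325701027/7961 ≈ 2.8044e+6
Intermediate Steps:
R = -21 (R = -2 - 19 = -21)
P(W) = -4 (P(W) = -4 + (W - W) = -4 + 0 = -4)
s(U, N) = (-4 + N)/(N + U) (s(U, N) = (N - 4)/(U + N) = (-4 + N)/(N + U))
E(G) = 1/(2*(23/6 + G)) (E(G) = 1/(2*(G + (-4 + 27)/(27 - 21))) = 1/(2*(G + 23/6)) = 1/(2*(23/6 + G)))
(E(1323) + 2803992) + X(450) = (3/(23 + 6*1323) + 2803992) + 392 = (3/(23 + 7938) + 2803992) + 392 = (3/7961 + 2803992) + 392 = 22322580315/7961 + 392 = 22325701027/7961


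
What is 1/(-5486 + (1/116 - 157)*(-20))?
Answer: -29/68039 ≈ -0.00042623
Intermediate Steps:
1/(-5486 + (1/116 - 157)*(-20)) = 1/(-5486 - 18211/116*(-20)) = 1/(-5486 + 91055/29) = 1/(-68039/29) = -29/68039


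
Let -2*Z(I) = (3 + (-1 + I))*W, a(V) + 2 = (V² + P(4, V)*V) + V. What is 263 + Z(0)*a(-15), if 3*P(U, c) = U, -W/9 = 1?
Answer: 1955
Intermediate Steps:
W = -9 (W = -9*1 = -9)
P(U, c) = U/3
a(V) = -2 + V² + 7*V/3 (a(V) = -2 + ((V² + ((⅓)*4)*V) + V) = -2 + ((V² + 4*V/3) + V) = -2 + (V² + 7*V/3) = -2 + V² + 7*V/3)
Z(I) = 9 + 9*I/2 (Z(I) = -(3 + (-1 + I))*(-9)/2 = -(2 + I)*(-9)/2 = -(-18 - 9*I)/2 = 9 + 9*I/2)
263 + Z(0)*a(-15) = 263 + (9 + (9/2)*0)*(-2 + (-15)² + (7/3)*(-15)) = 263 + (9 + 0)*(-2 + 225 - 35) = 263 + 9*188 = 263 + 1692 = 1955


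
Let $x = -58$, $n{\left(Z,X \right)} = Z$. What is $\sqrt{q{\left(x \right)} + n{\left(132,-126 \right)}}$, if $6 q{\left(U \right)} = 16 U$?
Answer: $\frac{2 i \sqrt{51}}{3} \approx 4.761 i$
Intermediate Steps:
$q{\left(U \right)} = \frac{8 U}{3}$ ($q{\left(U \right)} = \frac{16 U}{6} = \frac{8 U}{3}$)
$\sqrt{q{\left(x \right)} + n{\left(132,-126 \right)}} = \sqrt{\frac{8}{3} \left(-58\right) + 132} = \sqrt{- \frac{464}{3} + 132} = \sqrt{- \frac{68}{3}} = \frac{2 i \sqrt{51}}{3}$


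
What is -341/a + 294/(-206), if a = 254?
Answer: -72461/26162 ≈ -2.7697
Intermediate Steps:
-341/a + 294/(-206) = -341/254 + 294/(-206) = -341*1/254 + 294*(-1/206) = -341/254 - 147/103 = -72461/26162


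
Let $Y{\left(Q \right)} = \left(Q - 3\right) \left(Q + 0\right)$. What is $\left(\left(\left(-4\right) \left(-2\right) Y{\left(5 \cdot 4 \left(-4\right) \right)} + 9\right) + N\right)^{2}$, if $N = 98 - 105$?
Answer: $2821946884$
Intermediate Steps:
$Y{\left(Q \right)} = Q \left(-3 + Q\right)$ ($Y{\left(Q \right)} = \left(-3 + Q\right) Q = Q \left(-3 + Q\right)$)
$N = -7$ ($N = 98 - 105 = -7$)
$\left(\left(\left(-4\right) \left(-2\right) Y{\left(5 \cdot 4 \left(-4\right) \right)} + 9\right) + N\right)^{2} = \left(\left(\left(-4\right) \left(-2\right) 5 \cdot 4 \left(-4\right) \left(-3 + 5 \cdot 4 \left(-4\right)\right) + 9\right) - 7\right)^{2} = \left(\left(8 \cdot 20 \left(-4\right) \left(-3 + 20 \left(-4\right)\right) + 9\right) - 7\right)^{2} = \left(\left(8 \left(- 80 \left(-3 - 80\right)\right) + 9\right) - 7\right)^{2} = \left(\left(8 \left(\left(-80\right) \left(-83\right)\right) + 9\right) - 7\right)^{2} = \left(\left(8 \cdot 6640 + 9\right) - 7\right)^{2} = \left(\left(53120 + 9\right) - 7\right)^{2} = \left(53129 - 7\right)^{2} = 53122^{2} = 2821946884$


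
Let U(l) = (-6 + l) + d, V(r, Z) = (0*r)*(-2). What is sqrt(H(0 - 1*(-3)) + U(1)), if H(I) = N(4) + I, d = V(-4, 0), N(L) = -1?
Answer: I*sqrt(3) ≈ 1.732*I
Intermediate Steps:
V(r, Z) = 0 (V(r, Z) = 0*(-2) = 0)
d = 0
U(l) = -6 + l (U(l) = (-6 + l) + 0 = -6 + l)
H(I) = -1 + I
sqrt(H(0 - 1*(-3)) + U(1)) = sqrt((-1 + (0 - 1*(-3))) + (-6 + 1)) = sqrt((-1 + (0 + 3)) - 5) = sqrt((-1 + 3) - 5) = sqrt(2 - 5) = sqrt(-3) = I*sqrt(3)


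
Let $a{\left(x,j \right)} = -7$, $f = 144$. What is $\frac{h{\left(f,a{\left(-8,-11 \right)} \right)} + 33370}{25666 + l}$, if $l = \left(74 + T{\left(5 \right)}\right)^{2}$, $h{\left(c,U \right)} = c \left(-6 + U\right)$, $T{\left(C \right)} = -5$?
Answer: $\frac{31498}{30427} \approx 1.0352$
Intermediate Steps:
$l = 4761$ ($l = \left(74 - 5\right)^{2} = 69^{2} = 4761$)
$\frac{h{\left(f,a{\left(-8,-11 \right)} \right)} + 33370}{25666 + l} = \frac{144 \left(-6 - 7\right) + 33370}{25666 + 4761} = \frac{144 \left(-13\right) + 33370}{30427} = \left(-1872 + 33370\right) \frac{1}{30427} = 31498 \cdot \frac{1}{30427} = \frac{31498}{30427}$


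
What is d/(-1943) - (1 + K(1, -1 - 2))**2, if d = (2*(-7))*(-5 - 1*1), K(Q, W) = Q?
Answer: -7856/1943 ≈ -4.0432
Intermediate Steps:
d = 84 (d = -14*(-5 - 1) = -14*(-6) = 84)
d/(-1943) - (1 + K(1, -1 - 2))**2 = 84/(-1943) - (1 + 1)**2 = 84*(-1/1943) - 1*2**2 = -84/1943 - 1*4 = -84/1943 - 4 = -7856/1943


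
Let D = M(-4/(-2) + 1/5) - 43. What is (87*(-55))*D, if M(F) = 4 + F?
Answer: 176088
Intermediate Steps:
D = -184/5 (D = (4 + (-4/(-2) + 1/5)) - 43 = (4 + (-4*(-½) + 1*(⅕))) - 43 = (4 + (2 + ⅕)) - 43 = (4 + 11/5) - 43 = 31/5 - 43 = -184/5 ≈ -36.800)
(87*(-55))*D = (87*(-55))*(-184/5) = -4785*(-184/5) = 176088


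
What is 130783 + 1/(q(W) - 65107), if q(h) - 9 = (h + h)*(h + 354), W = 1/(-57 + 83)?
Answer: 2876430708239/21993919 ≈ 1.3078e+5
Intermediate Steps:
W = 1/26 ≈ 0.038462
q(h) = 9 + 2*h*(354 + h) (q(h) = 9 + (h + h)*(h + 354) = 9 + (2*h)*(354 + h) = 9 + 2*h*(354 + h))
130783 + 1/(q(W) - 65107) = 130783 + 1/((9 + 2*(1/26)**2 + 708*(1/26)) - 65107) = 130783 + 1/((9 + 2*(1/676) + 354/13) - 65107) = 130783 + 1/((9 + 1/338 + 354/13) - 65107) = 130783 + 1/(12247/338 - 65107) = 130783 + 1/(-21993919/338) = 130783 - 338/21993919 = 2876430708239/21993919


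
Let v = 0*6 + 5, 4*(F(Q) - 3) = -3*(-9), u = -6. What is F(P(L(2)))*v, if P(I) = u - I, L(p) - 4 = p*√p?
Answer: 195/4 ≈ 48.750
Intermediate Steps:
L(p) = 4 + p^(3/2) (L(p) = 4 + p*√p = 4 + p^(3/2))
P(I) = -6 - I
F(Q) = 39/4 (F(Q) = 3 + (-3*(-9))/4 = 3 + (¼)*27 = 3 + 27/4 = 39/4)
v = 5 (v = 0 + 5 = 5)
F(P(L(2)))*v = (39/4)*5 = 195/4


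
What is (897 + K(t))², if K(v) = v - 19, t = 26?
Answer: 817216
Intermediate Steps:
K(v) = -19 + v
(897 + K(t))² = (897 + (-19 + 26))² = (897 + 7)² = 904² = 817216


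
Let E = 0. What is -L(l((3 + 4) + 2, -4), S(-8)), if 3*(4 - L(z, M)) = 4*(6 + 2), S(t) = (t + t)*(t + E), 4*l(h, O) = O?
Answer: 20/3 ≈ 6.6667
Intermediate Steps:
l(h, O) = O/4
S(t) = 2*t² (S(t) = (t + t)*(t + 0) = (2*t)*t = 2*t²)
L(z, M) = -20/3 (L(z, M) = 4 - 4*(6 + 2)/3 = 4 - 4*8/3 = 4 - ⅓*32 = 4 - 32/3 = -20/3)
-L(l((3 + 4) + 2, -4), S(-8)) = -1*(-20/3) = 20/3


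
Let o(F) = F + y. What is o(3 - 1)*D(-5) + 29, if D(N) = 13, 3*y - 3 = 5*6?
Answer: 198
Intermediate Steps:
y = 11 (y = 1 + (5*6)/3 = 1 + (⅓)*30 = 1 + 10 = 11)
o(F) = 11 + F (o(F) = F + 11 = 11 + F)
o(3 - 1)*D(-5) + 29 = (11 + (3 - 1))*13 + 29 = (11 + 2)*13 + 29 = 13*13 + 29 = 169 + 29 = 198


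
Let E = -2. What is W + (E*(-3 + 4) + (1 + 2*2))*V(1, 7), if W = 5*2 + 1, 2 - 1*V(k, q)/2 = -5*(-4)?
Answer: -97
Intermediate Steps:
V(k, q) = -36 (V(k, q) = 4 - (-10)*(-4) = 4 - 2*20 = 4 - 40 = -36)
W = 11 (W = 10 + 1 = 11)
W + (E*(-3 + 4) + (1 + 2*2))*V(1, 7) = 11 + (-2*(-3 + 4) + (1 + 2*2))*(-36) = 11 + (-2*1 + (1 + 4))*(-36) = 11 + (-2 + 5)*(-36) = 11 + 3*(-36) = 11 - 108 = -97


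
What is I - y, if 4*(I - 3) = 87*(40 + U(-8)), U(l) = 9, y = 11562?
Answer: -41973/4 ≈ -10493.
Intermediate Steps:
I = 4275/4 (I = 3 + (87*(40 + 9))/4 = 3 + (87*49)/4 = 3 + (¼)*4263 = 3 + 4263/4 = 4275/4 ≈ 1068.8)
I - y = 4275/4 - 1*11562 = 4275/4 - 11562 = -41973/4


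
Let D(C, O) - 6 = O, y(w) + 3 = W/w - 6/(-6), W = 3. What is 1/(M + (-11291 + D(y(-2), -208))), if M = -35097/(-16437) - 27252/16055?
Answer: -87965345/1010947196348 ≈ -8.7013e-5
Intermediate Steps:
y(w) = -2 + 3/w (y(w) = -3 + (3/w - 6/(-6)) = -3 + (3/w - 6*(-⅙)) = -3 + (3/w + 1) = -3 + (1 + 3/w) = -2 + 3/w)
D(C, O) = 6 + O
M = 38513737/87965345 (M = -35097*(-1/16437) - 27252*1/16055 = 11699/5479 - 27252/16055 = 38513737/87965345 ≈ 0.43783)
1/(M + (-11291 + D(y(-2), -208))) = 1/(38513737/87965345 + (-11291 + (6 - 208))) = 1/(38513737/87965345 + (-11291 - 202)) = 1/(38513737/87965345 - 11493) = 1/(-1010947196348/87965345) = -87965345/1010947196348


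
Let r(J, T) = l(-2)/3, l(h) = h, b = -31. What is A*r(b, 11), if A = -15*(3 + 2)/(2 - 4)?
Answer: -25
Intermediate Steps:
r(J, T) = -⅔ (r(J, T) = -2/3 = -2*⅓ = -⅔)
A = 75/2 (A = -75/(-2) = -75*(-1)/2 = -15*(-5/2) = 75/2 ≈ 37.500)
A*r(b, 11) = (75/2)*(-⅔) = -25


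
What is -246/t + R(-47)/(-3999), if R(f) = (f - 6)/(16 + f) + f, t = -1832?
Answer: 5511417/37851868 ≈ 0.14560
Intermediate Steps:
R(f) = f + (-6 + f)/(16 + f) (R(f) = (-6 + f)/(16 + f) + f = f + (-6 + f)/(16 + f))
-246/t + R(-47)/(-3999) = -246/(-1832) + ((-6 + (-47)² + 17*(-47))/(16 - 47))/(-3999) = -246*(-1/1832) + ((-6 + 2209 - 799)/(-31))*(-1/3999) = 123/916 - 1/31*1404*(-1/3999) = 123/916 - 1404/31*(-1/3999) = 123/916 + 468/41323 = 5511417/37851868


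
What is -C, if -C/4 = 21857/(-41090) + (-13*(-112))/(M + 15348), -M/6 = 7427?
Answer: -698357438/300100815 ≈ -2.3271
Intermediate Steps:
M = -44562 (M = -6*7427 = -44562)
C = 698357438/300100815 (C = -4*(21857/(-41090) + (-13*(-112))/(-44562 + 15348)) = -4*(21857*(-1/41090) + 1456/(-29214)) = -4*(-21857/41090 + 1456*(-1/29214)) = -4*(-21857/41090 - 728/14607) = -4*(-349178719/600201630) = 698357438/300100815 ≈ 2.3271)
-C = -1*698357438/300100815 = -698357438/300100815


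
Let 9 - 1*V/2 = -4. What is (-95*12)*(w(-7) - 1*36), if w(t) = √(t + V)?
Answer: 41040 - 1140*√19 ≈ 36071.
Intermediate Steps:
V = 26 (V = 18 - 2*(-4) = 18 + 8 = 26)
w(t) = √(26 + t) (w(t) = √(t + 26) = √(26 + t))
(-95*12)*(w(-7) - 1*36) = (-95*12)*(√(26 - 7) - 1*36) = -1140*(√19 - 36) = -1140*(-36 + √19) = 41040 - 1140*√19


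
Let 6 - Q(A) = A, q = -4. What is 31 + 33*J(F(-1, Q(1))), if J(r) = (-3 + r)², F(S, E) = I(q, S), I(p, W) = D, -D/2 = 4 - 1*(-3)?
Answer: 9568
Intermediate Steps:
Q(A) = 6 - A
D = -14 (D = -2*(4 - 1*(-3)) = -2*(4 + 3) = -2*7 = -14)
I(p, W) = -14
F(S, E) = -14
31 + 33*J(F(-1, Q(1))) = 31 + 33*(-3 - 14)² = 31 + 33*(-17)² = 31 + 33*289 = 31 + 9537 = 9568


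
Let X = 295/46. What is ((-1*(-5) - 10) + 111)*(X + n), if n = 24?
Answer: 74147/23 ≈ 3223.8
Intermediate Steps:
X = 295/46 (X = 295*(1/46) = 295/46 ≈ 6.4130)
((-1*(-5) - 10) + 111)*(X + n) = ((-1*(-5) - 10) + 111)*(295/46 + 24) = ((5 - 10) + 111)*(1399/46) = (-5 + 111)*(1399/46) = 106*(1399/46) = 74147/23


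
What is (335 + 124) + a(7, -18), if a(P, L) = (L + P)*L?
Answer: 657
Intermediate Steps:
a(P, L) = L*(L + P)
(335 + 124) + a(7, -18) = (335 + 124) - 18*(-18 + 7) = 459 - 18*(-11) = 459 + 198 = 657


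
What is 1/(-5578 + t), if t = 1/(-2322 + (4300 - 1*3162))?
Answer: -1184/6604353 ≈ -0.00017928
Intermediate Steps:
t = -1/1184 (t = 1/(-2322 + (4300 - 3162)) = 1/(-2322 + 1138) = 1/(-1184) = -1/1184 ≈ -0.00084459)
1/(-5578 + t) = 1/(-5578 - 1/1184) = 1/(-6604353/1184) = -1184/6604353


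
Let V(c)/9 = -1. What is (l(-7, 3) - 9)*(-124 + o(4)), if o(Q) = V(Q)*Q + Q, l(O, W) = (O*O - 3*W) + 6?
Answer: -5772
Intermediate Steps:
V(c) = -9 (V(c) = 9*(-1) = -9)
l(O, W) = 6 + O² - 3*W (l(O, W) = (O² - 3*W) + 6 = 6 + O² - 3*W)
o(Q) = -8*Q (o(Q) = -9*Q + Q = -8*Q)
(l(-7, 3) - 9)*(-124 + o(4)) = ((6 + (-7)² - 3*3) - 9)*(-124 - 8*4) = ((6 + 49 - 9) - 9)*(-124 - 32) = (46 - 9)*(-156) = 37*(-156) = -5772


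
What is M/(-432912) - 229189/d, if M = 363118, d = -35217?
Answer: 14405123627/2540976984 ≈ 5.6691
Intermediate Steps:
M/(-432912) - 229189/d = 363118/(-432912) - 229189/(-35217) = 363118*(-1/432912) - 229189*(-1/35217) = -181559/216456 + 229189/35217 = 14405123627/2540976984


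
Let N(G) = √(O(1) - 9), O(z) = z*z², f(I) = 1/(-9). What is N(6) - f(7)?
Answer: ⅑ + 2*I*√2 ≈ 0.11111 + 2.8284*I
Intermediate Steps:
f(I) = -⅑
O(z) = z³
N(G) = 2*I*√2 (N(G) = √(1³ - 9) = √(1 - 9) = √(-8) = 2*I*√2)
N(6) - f(7) = 2*I*√2 - 1*(-⅑) = 2*I*√2 + ⅑ = ⅑ + 2*I*√2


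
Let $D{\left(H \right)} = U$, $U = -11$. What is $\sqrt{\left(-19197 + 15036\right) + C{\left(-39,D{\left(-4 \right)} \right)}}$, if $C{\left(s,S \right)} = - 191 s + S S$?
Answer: $\sqrt{3409} \approx 58.387$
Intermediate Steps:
$D{\left(H \right)} = -11$
$C{\left(s,S \right)} = S^{2} - 191 s$ ($C{\left(s,S \right)} = - 191 s + S^{2} = S^{2} - 191 s$)
$\sqrt{\left(-19197 + 15036\right) + C{\left(-39,D{\left(-4 \right)} \right)}} = \sqrt{\left(-19197 + 15036\right) + \left(\left(-11\right)^{2} - -7449\right)} = \sqrt{-4161 + \left(121 + 7449\right)} = \sqrt{-4161 + 7570} = \sqrt{3409}$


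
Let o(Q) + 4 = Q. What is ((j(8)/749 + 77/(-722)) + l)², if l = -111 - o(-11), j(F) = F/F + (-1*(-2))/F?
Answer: 10804129994468889/1169763381136 ≈ 9236.2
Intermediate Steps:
o(Q) = -4 + Q
j(F) = 1 + 2/F
l = -96 (l = -111 - (-4 - 11) = -111 - 1*(-15) = -111 + 15 = -96)
((j(8)/749 + 77/(-722)) + l)² = ((((2 + 8)/8)/749 + 77/(-722)) - 96)² = ((((⅛)*10)*(1/749) + 77*(-1/722)) - 96)² = (((5/4)*(1/749) - 77/722) - 96)² = ((5/2996 - 77/722) - 96)² = (-113541/1081556 - 96)² = (-103942917/1081556)² = 10804129994468889/1169763381136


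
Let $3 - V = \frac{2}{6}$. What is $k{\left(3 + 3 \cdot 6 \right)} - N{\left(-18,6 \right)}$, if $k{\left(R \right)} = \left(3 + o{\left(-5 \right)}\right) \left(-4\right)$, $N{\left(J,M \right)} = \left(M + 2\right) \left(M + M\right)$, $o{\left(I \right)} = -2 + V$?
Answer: $- \frac{332}{3} \approx -110.67$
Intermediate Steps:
$V = \frac{8}{3}$ ($V = 3 - \frac{2}{6} = 3 - 2 \cdot \frac{1}{6} = 3 - \frac{1}{3} = \frac{8}{3} \approx 2.6667$)
$o{\left(I \right)} = \frac{2}{3}$ ($o{\left(I \right)} = -2 + \frac{8}{3} = \frac{2}{3}$)
$N{\left(J,M \right)} = 2 M \left(2 + M\right)$ ($N{\left(J,M \right)} = \left(2 + M\right) 2 M = 2 M \left(2 + M\right)$)
$k{\left(R \right)} = - \frac{44}{3}$ ($k{\left(R \right)} = \left(3 + \frac{2}{3}\right) \left(-4\right) = \frac{11}{3} \left(-4\right) = - \frac{44}{3}$)
$k{\left(3 + 3 \cdot 6 \right)} - N{\left(-18,6 \right)} = - \frac{44}{3} - 2 \cdot 6 \left(2 + 6\right) = - \frac{44}{3} - 2 \cdot 6 \cdot 8 = - \frac{44}{3} - 96 = - \frac{332}{3}$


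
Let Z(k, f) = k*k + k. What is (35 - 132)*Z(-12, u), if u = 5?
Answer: -12804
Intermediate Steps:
Z(k, f) = k + k² (Z(k, f) = k² + k = k + k²)
(35 - 132)*Z(-12, u) = (35 - 132)*(-12*(1 - 12)) = -(-1164)*(-11) = -97*132 = -12804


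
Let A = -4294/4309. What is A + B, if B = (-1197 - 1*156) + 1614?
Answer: 1120355/4309 ≈ 260.00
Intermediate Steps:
B = 261 (B = (-1197 - 156) + 1614 = -1353 + 1614 = 261)
A = -4294/4309 (A = -4294*1/4309 = -4294/4309 ≈ -0.99652)
A + B = -4294/4309 + 261 = 1120355/4309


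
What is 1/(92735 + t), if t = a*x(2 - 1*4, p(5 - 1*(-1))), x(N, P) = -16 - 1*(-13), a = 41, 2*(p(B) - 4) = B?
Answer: 1/92612 ≈ 1.0798e-5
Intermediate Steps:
p(B) = 4 + B/2
x(N, P) = -3 (x(N, P) = -16 + 13 = -3)
t = -123 (t = 41*(-3) = -123)
1/(92735 + t) = 1/(92735 - 123) = 1/92612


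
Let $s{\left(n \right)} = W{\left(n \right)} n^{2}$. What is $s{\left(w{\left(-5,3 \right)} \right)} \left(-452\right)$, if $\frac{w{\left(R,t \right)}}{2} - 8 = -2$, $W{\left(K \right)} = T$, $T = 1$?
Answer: $-65088$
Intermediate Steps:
$W{\left(K \right)} = 1$
$w{\left(R,t \right)} = 12$ ($w{\left(R,t \right)} = 16 + 2 \left(-2\right) = 16 - 4 = 12$)
$s{\left(n \right)} = n^{2}$ ($s{\left(n \right)} = 1 n^{2} = n^{2}$)
$s{\left(w{\left(-5,3 \right)} \right)} \left(-452\right) = 12^{2} \left(-452\right) = 144 \left(-452\right) = -65088$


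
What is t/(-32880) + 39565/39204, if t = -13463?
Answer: 152391721/107418960 ≈ 1.4187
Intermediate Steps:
t/(-32880) + 39565/39204 = -13463/(-32880) + 39565/39204 = -13463*(-1/32880) + 39565*(1/39204) = 13463/32880 + 39565/39204 = 152391721/107418960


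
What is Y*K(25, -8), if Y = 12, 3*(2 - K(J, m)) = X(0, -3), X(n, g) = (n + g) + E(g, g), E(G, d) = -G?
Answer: 24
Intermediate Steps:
X(n, g) = n (X(n, g) = (n + g) - g = (g + n) - g = n)
K(J, m) = 2 (K(J, m) = 2 - 1/3*0 = 2 + 0 = 2)
Y*K(25, -8) = 12*2 = 24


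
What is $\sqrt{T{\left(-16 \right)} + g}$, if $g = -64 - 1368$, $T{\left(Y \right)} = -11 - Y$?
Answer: $i \sqrt{1427} \approx 37.776 i$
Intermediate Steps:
$g = -1432$ ($g = -64 - 1368 = -1432$)
$\sqrt{T{\left(-16 \right)} + g} = \sqrt{\left(-11 - -16\right) - 1432} = \sqrt{\left(-11 + 16\right) - 1432} = \sqrt{5 - 1432} = \sqrt{-1427} = i \sqrt{1427}$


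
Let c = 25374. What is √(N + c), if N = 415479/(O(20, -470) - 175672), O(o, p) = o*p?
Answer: 7*√1108449427767/46268 ≈ 159.29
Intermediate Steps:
N = -415479/185072 (N = 415479/(20*(-470) - 175672) = 415479/(-9400 - 175672) = 415479/(-185072) = 415479*(-1/185072) = -415479/185072 ≈ -2.2450)
√(N + c) = √(-415479/185072 + 25374) = √(4695601449/185072) = 7*√1108449427767/46268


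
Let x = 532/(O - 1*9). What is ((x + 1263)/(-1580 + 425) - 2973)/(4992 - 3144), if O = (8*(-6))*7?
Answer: -592550689/368190900 ≈ -1.6094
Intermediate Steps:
O = -336 (O = -48*7 = -336)
x = -532/345 (x = 532/(-336 - 1*9) = 532/(-336 - 9) = 532/(-345) = 532*(-1/345) = -532/345 ≈ -1.5420)
((x + 1263)/(-1580 + 425) - 2973)/(4992 - 3144) = ((-532/345 + 1263)/(-1580 + 425) - 2973)/(4992 - 3144) = ((435203/345)/(-1155) - 2973)/1848 = ((435203/345)*(-1/1155) - 2973)*(1/1848) = (-435203/398475 - 2973)*(1/1848) = -1185101378/398475*1/1848 = -592550689/368190900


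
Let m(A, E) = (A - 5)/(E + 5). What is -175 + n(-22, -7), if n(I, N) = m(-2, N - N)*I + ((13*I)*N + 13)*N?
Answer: -71246/5 ≈ -14249.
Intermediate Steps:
m(A, E) = (-5 + A)/(5 + E)
n(I, N) = -7*I/5 + N*(13 + 13*I*N) (n(I, N) = ((-5 - 2)/(5 + (N - N)))*I + ((13*I)*N + 13)*N = (-7/(5 + 0))*I + (13*I*N + 13)*N = (-7/5)*I + (13 + 13*I*N)*N = ((1/5)*(-7))*I + N*(13 + 13*I*N) = -7*I/5 + N*(13 + 13*I*N))
-175 + n(-22, -7) = -175 + (13*(-7) - 7/5*(-22) + 13*(-22)*(-7)**2) = -175 + (-91 + 154/5 + 13*(-22)*49) = -175 + (-91 + 154/5 - 14014) = -175 - 70371/5 = -71246/5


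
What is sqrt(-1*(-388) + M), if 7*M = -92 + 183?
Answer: sqrt(401) ≈ 20.025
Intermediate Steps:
M = 13 (M = (-92 + 183)/7 = (1/7)*91 = 13)
sqrt(-1*(-388) + M) = sqrt(-1*(-388) + 13) = sqrt(388 + 13) = sqrt(401)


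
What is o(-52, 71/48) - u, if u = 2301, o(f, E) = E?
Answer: -110377/48 ≈ -2299.5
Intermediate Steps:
o(-52, 71/48) - u = 71/48 - 1*2301 = 71*(1/48) - 2301 = 71/48 - 2301 = -110377/48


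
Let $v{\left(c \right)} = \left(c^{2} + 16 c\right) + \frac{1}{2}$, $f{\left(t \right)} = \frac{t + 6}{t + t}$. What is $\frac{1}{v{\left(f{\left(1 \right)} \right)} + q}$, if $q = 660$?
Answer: $\frac{4}{2915} \approx 0.0013722$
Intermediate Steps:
$f{\left(t \right)} = \frac{6 + t}{2 t}$
$v{\left(c \right)} = \frac{1}{2} + c^{2} + 16 c$ ($v{\left(c \right)} = \left(c^{2} + 16 c\right) + \frac{1}{2} = \frac{1}{2} + c^{2} + 16 c$)
$\frac{1}{v{\left(f{\left(1 \right)} \right)} + q} = \frac{1}{\left(\frac{1}{2} + \left(\frac{6 + 1}{2 \cdot 1}\right)^{2} + 16 \frac{6 + 1}{2 \cdot 1}\right) + 660} = \frac{1}{\left(\frac{1}{2} + \left(\frac{1}{2} \cdot 1 \cdot 7\right)^{2} + 16 \cdot \frac{1}{2} \cdot 1 \cdot 7\right) + 660} = \frac{1}{\left(\frac{1}{2} + \left(\frac{7}{2}\right)^{2} + 16 \cdot \frac{7}{2}\right) + 660} = \frac{1}{\left(\frac{1}{2} + \frac{49}{4} + 56\right) + 660} = \frac{1}{\frac{275}{4} + 660} = \frac{1}{\frac{2915}{4}} = \frac{4}{2915}$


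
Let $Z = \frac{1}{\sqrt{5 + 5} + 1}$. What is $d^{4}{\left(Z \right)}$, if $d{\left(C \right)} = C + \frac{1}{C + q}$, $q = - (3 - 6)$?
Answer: $\frac{2232505625}{49185481284} + \frac{176410000 \sqrt{10}}{12296370321} \approx 0.090757$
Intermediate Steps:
$q = 3$ ($q = - (3 - 6) = \left(-1\right) \left(-3\right) = 3$)
$Z = \frac{1}{1 + \sqrt{10}}$ ($Z = \frac{1}{\sqrt{10} + 1} = \frac{1}{1 + \sqrt{10}} \approx 0.24025$)
$d{\left(C \right)} = C + \frac{1}{3 + C}$ ($d{\left(C \right)} = C + \frac{1}{C + 3} = C + \frac{1}{3 + C}$)
$d^{4}{\left(Z \right)} = \left(\frac{1 + \left(- \frac{1}{9} + \frac{\sqrt{10}}{9}\right)^{2} + 3 \left(- \frac{1}{9} + \frac{\sqrt{10}}{9}\right)}{3 - \left(\frac{1}{9} - \frac{\sqrt{10}}{9}\right)}\right)^{4} = \left(\frac{1 + \left(- \frac{1}{9} + \frac{\sqrt{10}}{9}\right)^{2} - \left(\frac{1}{3} - \frac{\sqrt{10}}{3}\right)}{\frac{26}{9} + \frac{\sqrt{10}}{9}}\right)^{4} = \left(\frac{\frac{2}{3} + \left(- \frac{1}{9} + \frac{\sqrt{10}}{9}\right)^{2} + \frac{\sqrt{10}}{3}}{\frac{26}{9} + \frac{\sqrt{10}}{9}}\right)^{4} = \frac{\left(\frac{2}{3} + \left(- \frac{1}{9} + \frac{\sqrt{10}}{9}\right)^{2} + \frac{\sqrt{10}}{3}\right)^{4}}{\left(\frac{26}{9} + \frac{\sqrt{10}}{9}\right)^{4}}$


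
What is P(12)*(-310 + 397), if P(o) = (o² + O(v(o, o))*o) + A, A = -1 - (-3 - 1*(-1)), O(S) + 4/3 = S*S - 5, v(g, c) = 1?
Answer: 7047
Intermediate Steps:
O(S) = -19/3 + S² (O(S) = -4/3 + (S*S - 5) = -4/3 + (S² - 5) = -4/3 + (-5 + S²) = -19/3 + S²)
A = 1 (A = -1 - (-3 + 1) = -1 - 1*(-2) = -1 + 2 = 1)
P(o) = 1 + o² - 16*o/3 (P(o) = (o² + (-19/3 + 1²)*o) + 1 = (o² + (-19/3 + 1)*o) + 1 = (o² - 16*o/3) + 1 = 1 + o² - 16*o/3)
P(12)*(-310 + 397) = (1 + 12² - 16/3*12)*(-310 + 397) = (1 + 144 - 64)*87 = 81*87 = 7047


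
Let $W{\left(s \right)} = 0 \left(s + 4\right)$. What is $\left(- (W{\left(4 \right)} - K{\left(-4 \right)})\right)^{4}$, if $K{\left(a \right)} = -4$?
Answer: $256$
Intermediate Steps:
$W{\left(s \right)} = 0$ ($W{\left(s \right)} = 0 \left(4 + s\right) = 0$)
$\left(- (W{\left(4 \right)} - K{\left(-4 \right)})\right)^{4} = \left(- (0 - -4)\right)^{4} = \left(- (0 + 4)\right)^{4} = \left(\left(-1\right) 4\right)^{4} = \left(-4\right)^{4} = 256$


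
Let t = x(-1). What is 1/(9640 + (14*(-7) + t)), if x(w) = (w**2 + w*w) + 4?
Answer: 1/9548 ≈ 0.00010473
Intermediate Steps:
x(w) = 4 + 2*w**2 (x(w) = (w**2 + w**2) + 4 = 2*w**2 + 4 = 4 + 2*w**2)
t = 6 (t = 4 + 2*(-1)**2 = 4 + 2*1 = 4 + 2 = 6)
1/(9640 + (14*(-7) + t)) = 1/(9640 + (14*(-7) + 6)) = 1/(9640 + (-98 + 6)) = 1/(9640 - 92) = 1/9548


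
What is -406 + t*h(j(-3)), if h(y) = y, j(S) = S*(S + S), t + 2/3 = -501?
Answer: -9436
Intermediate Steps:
t = -1505/3 (t = -2/3 - 501 = -1505/3 ≈ -501.67)
j(S) = 2*S**2 (j(S) = S*(2*S) = 2*S**2)
-406 + t*h(j(-3)) = -406 - 3010*(-3)**2/3 = -406 - 3010*9/3 = -406 - 1505/3*18 = -406 - 9030 = -9436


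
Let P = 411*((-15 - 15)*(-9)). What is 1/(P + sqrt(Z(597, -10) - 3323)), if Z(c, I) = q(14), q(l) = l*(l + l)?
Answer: 36990/4104781277 - I*sqrt(2931)/12314343831 ≈ 9.0114e-6 - 4.3964e-9*I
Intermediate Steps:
q(l) = 2*l**2 (q(l) = l*(2*l) = 2*l**2)
Z(c, I) = 392 (Z(c, I) = 2*14**2 = 2*196 = 392)
P = 110970 (P = 411*(-30*(-9)) = 411*270 = 110970)
1/(P + sqrt(Z(597, -10) - 3323)) = 1/(110970 + sqrt(392 - 3323)) = 1/(110970 + sqrt(-2931)) = 1/(110970 + I*sqrt(2931))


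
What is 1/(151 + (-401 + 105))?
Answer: -1/145 ≈ -0.0068966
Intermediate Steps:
1/(151 + (-401 + 105)) = 1/(151 - 296) = 1/(-145) = -1/145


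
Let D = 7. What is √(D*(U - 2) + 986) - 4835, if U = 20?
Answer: -4835 + 2*√278 ≈ -4801.7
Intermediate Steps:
√(D*(U - 2) + 986) - 4835 = √(7*(20 - 2) + 986) - 4835 = √(7*18 + 986) - 4835 = √(126 + 986) - 4835 = √1112 - 4835 = 2*√278 - 4835 = -4835 + 2*√278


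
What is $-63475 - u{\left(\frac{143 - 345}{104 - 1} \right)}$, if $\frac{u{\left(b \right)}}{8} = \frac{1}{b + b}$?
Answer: $- \frac{6410769}{101} \approx -63473.0$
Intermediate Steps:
$u{\left(b \right)} = \frac{4}{b}$ ($u{\left(b \right)} = \frac{8}{b + b} = \frac{8}{2 b} = 8 \frac{1}{2 b} = \frac{4}{b}$)
$-63475 - u{\left(\frac{143 - 345}{104 - 1} \right)} = -63475 - \frac{4}{\left(143 - 345\right) \frac{1}{104 - 1}} = -63475 - \frac{4}{\left(-202\right) \frac{1}{103}} = -63475 - \frac{4}{- \frac{202}{103}} = -63475 - 4 \left(- \frac{103}{202}\right) = -63475 - - \frac{206}{101} = -63475 + \frac{206}{101} = - \frac{6410769}{101}$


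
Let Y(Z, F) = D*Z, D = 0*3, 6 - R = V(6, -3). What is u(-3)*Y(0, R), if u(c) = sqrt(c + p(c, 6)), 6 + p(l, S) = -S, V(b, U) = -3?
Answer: 0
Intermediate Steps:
R = 9 (R = 6 - 1*(-3) = 6 + 3 = 9)
p(l, S) = -6 - S
D = 0
Y(Z, F) = 0 (Y(Z, F) = 0*Z = 0)
u(c) = sqrt(-12 + c) (u(c) = sqrt(c + (-6 - 1*6)) = sqrt(c + (-6 - 6)) = sqrt(c - 12) = sqrt(-12 + c))
u(-3)*Y(0, R) = sqrt(-12 - 3)*0 = sqrt(-15)*0 = (I*sqrt(15))*0 = 0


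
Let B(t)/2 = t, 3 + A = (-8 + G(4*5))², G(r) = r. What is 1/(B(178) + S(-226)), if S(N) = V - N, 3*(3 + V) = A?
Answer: 1/626 ≈ 0.0015974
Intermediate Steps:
A = 141 (A = -3 + (-8 + 4*5)² = -3 + (-8 + 20)² = -3 + 12² = -3 + 144 = 141)
B(t) = 2*t
V = 44 (V = -3 + (⅓)*141 = -3 + 47 = 44)
S(N) = 44 - N
1/(B(178) + S(-226)) = 1/(2*178 + (44 - 1*(-226))) = 1/(356 + (44 + 226)) = 1/(356 + 270) = 1/626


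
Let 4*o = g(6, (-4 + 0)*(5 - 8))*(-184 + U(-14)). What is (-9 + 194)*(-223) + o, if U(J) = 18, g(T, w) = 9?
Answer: -83257/2 ≈ -41629.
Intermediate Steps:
o = -747/2 (o = (9*(-184 + 18))/4 = (9*(-166))/4 = (¼)*(-1494) = -747/2 ≈ -373.50)
(-9 + 194)*(-223) + o = (-9 + 194)*(-223) - 747/2 = 185*(-223) - 747/2 = -41255 - 747/2 = -83257/2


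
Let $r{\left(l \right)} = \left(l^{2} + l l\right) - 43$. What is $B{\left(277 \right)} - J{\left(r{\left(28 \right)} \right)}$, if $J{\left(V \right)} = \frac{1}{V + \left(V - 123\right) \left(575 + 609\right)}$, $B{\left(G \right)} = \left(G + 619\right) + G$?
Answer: $\frac{1948931288}{1661493} \approx 1173.0$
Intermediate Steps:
$B{\left(G \right)} = 619 + 2 G$ ($B{\left(G \right)} = \left(619 + G\right) + G = 619 + 2 G$)
$r{\left(l \right)} = -43 + 2 l^{2}$ ($r{\left(l \right)} = \left(l^{2} + l^{2}\right) - 43 = 2 l^{2} - 43 = -43 + 2 l^{2}$)
$J{\left(V \right)} = \frac{1}{-145632 + 1185 V}$ ($J{\left(V \right)} = \frac{1}{V + \left(-123 + V\right) 1184} = \frac{1}{V + \left(-145632 + 1184 V\right)} = \frac{1}{-145632 + 1185 V}$)
$B{\left(277 \right)} - J{\left(r{\left(28 \right)} \right)} = \left(619 + 2 \cdot 277\right) - \frac{1}{3 \left(-48544 + 395 \left(-43 + 2 \cdot 28^{2}\right)\right)} = \left(619 + 554\right) - \frac{1}{3 \left(-48544 + 395 \left(-43 + 2 \cdot 784\right)\right)} = 1173 - \frac{1}{3 \left(-48544 + 395 \left(-43 + 1568\right)\right)} = 1173 - \frac{1}{3 \left(-48544 + 395 \cdot 1525\right)} = 1173 - \frac{1}{3 \left(-48544 + 602375\right)} = 1173 - \frac{1}{3 \cdot 553831} = 1173 - \frac{1}{3} \cdot \frac{1}{553831} = 1173 - \frac{1}{1661493} = \frac{1948931288}{1661493}$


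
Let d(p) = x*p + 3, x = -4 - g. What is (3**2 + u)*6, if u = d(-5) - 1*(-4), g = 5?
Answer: 366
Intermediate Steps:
x = -9 (x = -4 - 1*5 = -4 - 5 = -9)
d(p) = 3 - 9*p (d(p) = -9*p + 3 = 3 - 9*p)
u = 52 (u = (3 - 9*(-5)) - 1*(-4) = (3 + 45) + 4 = 48 + 4 = 52)
(3**2 + u)*6 = (3**2 + 52)*6 = (9 + 52)*6 = 61*6 = 366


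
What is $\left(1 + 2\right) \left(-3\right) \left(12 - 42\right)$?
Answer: $270$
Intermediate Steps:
$\left(1 + 2\right) \left(-3\right) \left(12 - 42\right) = 3 \left(-3\right) \left(-30\right) = \left(-9\right) \left(-30\right) = 270$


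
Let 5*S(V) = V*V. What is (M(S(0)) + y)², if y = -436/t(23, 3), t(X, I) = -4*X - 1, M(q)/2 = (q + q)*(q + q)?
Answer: 190096/8649 ≈ 21.979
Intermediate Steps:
S(V) = V²/5 (S(V) = (V*V)/5 = V²/5)
M(q) = 8*q² (M(q) = 2*((q + q)*(q + q)) = 2*((2*q)*(2*q)) = 2*(4*q²) = 8*q²)
t(X, I) = -1 - 4*X
y = 436/93 (y = -436/(-1 - 4*23) = -436/(-1 - 92) = -436/(-93) = -436*(-1/93) = 436/93 ≈ 4.6882)
(M(S(0)) + y)² = (8*((⅕)*0²)² + 436/93)² = (8*((⅕)*0)² + 436/93)² = (8*0² + 436/93)² = (8*0 + 436/93)² = (0 + 436/93)² = (436/93)² = 190096/8649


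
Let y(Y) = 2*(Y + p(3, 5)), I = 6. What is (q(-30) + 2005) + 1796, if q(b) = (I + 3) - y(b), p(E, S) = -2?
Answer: 3874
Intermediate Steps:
y(Y) = -4 + 2*Y (y(Y) = 2*(Y - 2) = 2*(-2 + Y) = -4 + 2*Y)
q(b) = 13 - 2*b (q(b) = (6 + 3) - (-4 + 2*b) = 9 + (4 - 2*b) = 13 - 2*b)
(q(-30) + 2005) + 1796 = ((13 - 2*(-30)) + 2005) + 1796 = ((13 + 60) + 2005) + 1796 = (73 + 2005) + 1796 = 2078 + 1796 = 3874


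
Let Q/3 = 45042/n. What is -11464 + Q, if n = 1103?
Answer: -12509666/1103 ≈ -11342.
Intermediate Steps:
Q = 135126/1103 (Q = 3*(45042/1103) = 135126/1103 ≈ 122.51)
-11464 + Q = -11464 + 135126/1103 = -12509666/1103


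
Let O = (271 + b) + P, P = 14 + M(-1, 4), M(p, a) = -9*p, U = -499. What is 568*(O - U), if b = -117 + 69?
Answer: 423160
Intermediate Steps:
b = -48
P = 23 (P = 14 - 9*(-1) = 14 + 9 = 23)
O = 246 (O = (271 - 48) + 23 = 223 + 23 = 246)
568*(O - U) = 568*(246 - 1*(-499)) = 568*(246 + 499) = 568*745 = 423160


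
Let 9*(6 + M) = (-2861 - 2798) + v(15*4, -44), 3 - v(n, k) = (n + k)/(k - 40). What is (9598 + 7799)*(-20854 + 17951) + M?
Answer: -9545279705/189 ≈ -5.0504e+7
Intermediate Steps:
v(n, k) = 3 - (k + n)/(-40 + k) (v(n, k) = 3 - (n + k)/(k - 40) = 3 - (k + n)/(-40 + k))
M = -119906/189 (M = -6 + ((-2861 - 2798) + (-120 - 15*4 + 2*(-44))/(-40 - 44))/9 = -6 + (-5659 + (-120 - 1*60 - 88)/(-84))/9 = -6 + (-5659 - (-120 - 60 - 88)/84)/9 = -6 + (-5659 - 1/84*(-268))/9 = -6 + (-5659 + 67/21)/9 = -6 + (⅑)*(-118772/21) = -6 - 118772/189 = -119906/189 ≈ -634.42)
(9598 + 7799)*(-20854 + 17951) + M = (9598 + 7799)*(-20854 + 17951) - 119906/189 = 17397*(-2903) - 119906/189 = -50503491 - 119906/189 = -9545279705/189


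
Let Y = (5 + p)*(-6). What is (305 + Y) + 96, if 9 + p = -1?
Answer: 431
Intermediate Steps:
p = -10 (p = -9 - 1 = -10)
Y = 30 (Y = (5 - 10)*(-6) = -5*(-6) = 30)
(305 + Y) + 96 = (305 + 30) + 96 = 335 + 96 = 431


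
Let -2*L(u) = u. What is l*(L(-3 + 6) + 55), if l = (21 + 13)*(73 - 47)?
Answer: 47294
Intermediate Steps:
L(u) = -u/2
l = 884 (l = 34*26 = 884)
l*(L(-3 + 6) + 55) = 884*(-(-3 + 6)/2 + 55) = 884*(-½*3 + 55) = 884*(-3/2 + 55) = 884*(107/2) = 47294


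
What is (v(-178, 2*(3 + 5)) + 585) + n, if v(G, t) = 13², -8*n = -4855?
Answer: 10887/8 ≈ 1360.9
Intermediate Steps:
n = 4855/8 (n = -⅛*(-4855) = 4855/8 ≈ 606.88)
v(G, t) = 169
(v(-178, 2*(3 + 5)) + 585) + n = (169 + 585) + 4855/8 = 754 + 4855/8 = 10887/8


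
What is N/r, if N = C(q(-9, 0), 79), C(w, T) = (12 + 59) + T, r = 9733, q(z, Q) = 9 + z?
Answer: 150/9733 ≈ 0.015411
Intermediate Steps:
C(w, T) = 71 + T
N = 150 (N = 71 + 79 = 150)
N/r = 150/9733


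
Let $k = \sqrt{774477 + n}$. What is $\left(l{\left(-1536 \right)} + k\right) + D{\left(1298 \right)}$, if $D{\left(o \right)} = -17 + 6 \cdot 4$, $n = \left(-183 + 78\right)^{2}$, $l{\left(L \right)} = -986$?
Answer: $-979 + 51 \sqrt{302} \approx -92.714$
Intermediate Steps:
$n = 11025$ ($n = \left(-105\right)^{2} = 11025$)
$k = 51 \sqrt{302}$ ($k = \sqrt{774477 + 11025} = \sqrt{785502} = 51 \sqrt{302} \approx 886.29$)
$D{\left(o \right)} = 7$ ($D{\left(o \right)} = -17 + 24 = 7$)
$\left(l{\left(-1536 \right)} + k\right) + D{\left(1298 \right)} = \left(-986 + 51 \sqrt{302}\right) + 7 = -979 + 51 \sqrt{302}$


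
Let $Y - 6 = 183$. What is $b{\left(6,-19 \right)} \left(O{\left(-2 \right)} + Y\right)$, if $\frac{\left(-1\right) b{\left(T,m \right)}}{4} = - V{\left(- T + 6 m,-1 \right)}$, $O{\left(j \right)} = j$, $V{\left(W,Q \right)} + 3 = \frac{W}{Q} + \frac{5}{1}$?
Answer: $91256$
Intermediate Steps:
$Y = 189$ ($Y = 6 + 183 = 189$)
$V{\left(W,Q \right)} = 2 + \frac{W}{Q}$ ($V{\left(W,Q \right)} = -3 + \left(\frac{W}{Q} + \frac{5}{1}\right) = -3 + \left(\frac{W}{Q} + 5 \cdot 1\right) = -3 + \left(\frac{W}{Q} + 5\right) = -3 + \left(5 + \frac{W}{Q}\right) = 2 + \frac{W}{Q}$)
$b{\left(T,m \right)} = 8 - 24 m + 4 T$ ($b{\left(T,m \right)} = - 4 \left(- (2 + \frac{- T + 6 m}{-1})\right) = - 4 \left(- (2 + \left(- T + 6 m\right) \left(-1\right))\right) = - 4 \left(- (2 + \left(T - 6 m\right))\right) = - 4 \left(- (2 + T - 6 m)\right) = - 4 \left(-2 - T + 6 m\right) = 8 - 24 m + 4 T$)
$b{\left(6,-19 \right)} \left(O{\left(-2 \right)} + Y\right) = \left(8 - -456 + 4 \cdot 6\right) \left(-2 + 189\right) = \left(8 + 456 + 24\right) 187 = 488 \cdot 187 = 91256$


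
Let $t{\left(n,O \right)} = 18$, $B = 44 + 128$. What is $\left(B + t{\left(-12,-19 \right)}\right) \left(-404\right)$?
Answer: $-76760$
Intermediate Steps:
$B = 172$
$\left(B + t{\left(-12,-19 \right)}\right) \left(-404\right) = \left(172 + 18\right) \left(-404\right) = 190 \left(-404\right) = -76760$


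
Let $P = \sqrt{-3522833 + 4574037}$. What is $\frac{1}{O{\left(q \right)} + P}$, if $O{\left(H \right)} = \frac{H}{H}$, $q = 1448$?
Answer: $- \frac{1}{1051203} + \frac{2 \sqrt{262801}}{1051203} \approx 0.00097439$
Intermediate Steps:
$P = 2 \sqrt{262801}$ ($P = \sqrt{1051204} = 2 \sqrt{262801} \approx 1025.3$)
$O{\left(H \right)} = 1$
$\frac{1}{O{\left(q \right)} + P} = \frac{1}{1 + 2 \sqrt{262801}}$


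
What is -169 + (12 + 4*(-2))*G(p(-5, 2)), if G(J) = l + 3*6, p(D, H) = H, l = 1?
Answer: -93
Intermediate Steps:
G(J) = 19 (G(J) = 1 + 3*6 = 1 + 18 = 19)
-169 + (12 + 4*(-2))*G(p(-5, 2)) = -169 + (12 + 4*(-2))*19 = -169 + (12 - 8)*19 = -169 + 4*19 = -169 + 76 = -93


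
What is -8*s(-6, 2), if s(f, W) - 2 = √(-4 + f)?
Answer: -16 - 8*I*√10 ≈ -16.0 - 25.298*I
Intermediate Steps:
s(f, W) = 2 + √(-4 + f)
-8*s(-6, 2) = -8*(2 + √(-4 - 6)) = -8*(2 + √(-10)) = -8*(2 + I*√10) = -16 - 8*I*√10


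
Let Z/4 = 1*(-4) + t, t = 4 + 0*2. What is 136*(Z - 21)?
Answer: -2856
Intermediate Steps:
t = 4 (t = 4 + 0 = 4)
Z = 0 (Z = 4*(1*(-4) + 4) = 4*(-4 + 4) = 4*0 = 0)
136*(Z - 21) = 136*(0 - 21) = 136*(-21) = -2856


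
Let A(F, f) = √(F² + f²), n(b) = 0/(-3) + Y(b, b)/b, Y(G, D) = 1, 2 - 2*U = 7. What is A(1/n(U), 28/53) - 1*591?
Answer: -591 + √73361/106 ≈ -588.44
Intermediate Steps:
U = -5/2 (U = 1 - ½*7 = 1 - 7/2 = -5/2 ≈ -2.5000)
n(b) = 1/b (n(b) = 0/(-3) + 1/b = 0*(-⅓) + 1/b = 0 + 1/b = 1/b)
A(1/n(U), 28/53) - 1*591 = √((1/(1/(-5/2)))² + (28/53)²) - 1*591 = √((1/(-⅖))² + (28*(1/53))²) - 591 = √((-5/2)² + (28/53)²) - 591 = √(25/4 + 784/2809) - 591 = √(73361/11236) - 591 = √73361/106 - 591 = -591 + √73361/106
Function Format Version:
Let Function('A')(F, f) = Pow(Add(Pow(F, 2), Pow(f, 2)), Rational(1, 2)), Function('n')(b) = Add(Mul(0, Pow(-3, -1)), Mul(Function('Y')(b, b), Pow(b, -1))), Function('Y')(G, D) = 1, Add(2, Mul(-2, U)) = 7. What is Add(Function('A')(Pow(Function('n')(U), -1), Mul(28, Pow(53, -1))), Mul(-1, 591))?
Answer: Add(-591, Mul(Rational(1, 106), Pow(73361, Rational(1, 2)))) ≈ -588.44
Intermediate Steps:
U = Rational(-5, 2) (U = Add(1, Mul(Rational(-1, 2), 7)) = Add(1, Rational(-7, 2)) = Rational(-5, 2) ≈ -2.5000)
Function('n')(b) = Pow(b, -1) (Function('n')(b) = Add(Mul(0, Pow(-3, -1)), Mul(1, Pow(b, -1))) = Add(Mul(0, Rational(-1, 3)), Pow(b, -1)) = Add(0, Pow(b, -1)) = Pow(b, -1))
Add(Function('A')(Pow(Function('n')(U), -1), Mul(28, Pow(53, -1))), Mul(-1, 591)) = Add(Pow(Add(Pow(Pow(Pow(Rational(-5, 2), -1), -1), 2), Pow(Mul(28, Pow(53, -1)), 2)), Rational(1, 2)), Mul(-1, 591)) = Add(Pow(Add(Pow(Pow(Rational(-2, 5), -1), 2), Pow(Mul(28, Rational(1, 53)), 2)), Rational(1, 2)), -591) = Add(Pow(Add(Pow(Rational(-5, 2), 2), Pow(Rational(28, 53), 2)), Rational(1, 2)), -591) = Add(Pow(Add(Rational(25, 4), Rational(784, 2809)), Rational(1, 2)), -591) = Add(Pow(Rational(73361, 11236), Rational(1, 2)), -591) = Add(Mul(Rational(1, 106), Pow(73361, Rational(1, 2))), -591) = Add(-591, Mul(Rational(1, 106), Pow(73361, Rational(1, 2))))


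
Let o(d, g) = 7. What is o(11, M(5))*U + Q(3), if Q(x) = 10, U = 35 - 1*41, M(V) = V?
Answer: -32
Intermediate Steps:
U = -6 (U = 35 - 41 = -6)
o(11, M(5))*U + Q(3) = 7*(-6) + 10 = -42 + 10 = -32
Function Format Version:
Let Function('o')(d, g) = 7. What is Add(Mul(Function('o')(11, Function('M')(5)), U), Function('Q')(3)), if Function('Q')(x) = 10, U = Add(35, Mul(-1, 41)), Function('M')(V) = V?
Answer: -32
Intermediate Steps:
U = -6 (U = Add(35, -41) = -6)
Add(Mul(Function('o')(11, Function('M')(5)), U), Function('Q')(3)) = Add(Mul(7, -6), 10) = Add(-42, 10) = -32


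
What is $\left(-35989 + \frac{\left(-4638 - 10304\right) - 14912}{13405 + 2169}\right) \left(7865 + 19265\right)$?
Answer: $- \frac{7603488255100}{7787} \approx -9.7643 \cdot 10^{8}$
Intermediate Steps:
$\left(-35989 + \frac{\left(-4638 - 10304\right) - 14912}{13405 + 2169}\right) \left(7865 + 19265\right) = \left(-35989 + \frac{-14942 - 14912}{15574}\right) 27130 = \left(-35989 - \frac{14927}{7787}\right) 27130 = \left(- \frac{280261270}{7787}\right) 27130 = - \frac{7603488255100}{7787}$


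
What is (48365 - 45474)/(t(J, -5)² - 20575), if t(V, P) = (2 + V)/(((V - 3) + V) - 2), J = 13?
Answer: -141659/1008150 ≈ -0.14051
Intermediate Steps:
t(V, P) = (2 + V)/(-5 + 2*V) (t(V, P) = (2 + V)/(((-3 + V) + V) - 2) = (2 + V)/((-3 + 2*V) - 2) = (2 + V)/(-5 + 2*V))
(48365 - 45474)/(t(J, -5)² - 20575) = (48365 - 45474)/(((2 + 13)/(-5 + 2*13))² - 20575) = 2891/((15/(-5 + 26))² - 20575) = 2891/((15/21)² - 20575) = 2891/(((1/21)*15)² - 20575) = 2891/((5/7)² - 20575) = 2891/(25/49 - 20575) = 2891/(-1008150/49) = 2891*(-49/1008150) = -141659/1008150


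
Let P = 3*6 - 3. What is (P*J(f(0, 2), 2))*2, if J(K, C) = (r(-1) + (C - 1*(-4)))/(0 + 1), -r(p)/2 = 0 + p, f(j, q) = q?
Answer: 240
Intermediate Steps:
r(p) = -2*p (r(p) = -2*(0 + p) = -2*p)
P = 15 (P = 18 - 3 = 15)
J(K, C) = 6 + C (J(K, C) = (-2*(-1) + (C - 1*(-4)))/(0 + 1) = (2 + (C + 4))/1 = (2 + (4 + C))*1 = (6 + C)*1 = 6 + C)
(P*J(f(0, 2), 2))*2 = (15*(6 + 2))*2 = (15*8)*2 = 120*2 = 240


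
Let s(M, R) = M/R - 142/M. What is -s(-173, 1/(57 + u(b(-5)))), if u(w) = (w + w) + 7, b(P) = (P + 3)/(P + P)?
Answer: 9636428/865 ≈ 11140.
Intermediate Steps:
b(P) = (3 + P)/(2*P) (b(P) = (3 + P)/((2*P)) = (3 + P)*(1/(2*P)) = (3 + P)/(2*P))
u(w) = 7 + 2*w (u(w) = 2*w + 7 = 7 + 2*w)
s(M, R) = -142/M + M/R
-s(-173, 1/(57 + u(b(-5)))) = -(-142/(-173) - (11072 + 346*(½)*(3 - 5)/(-5))) = -(-142*(-1/173) - (11072 + 346*(½)*(-⅕)*(-2))) = -(142/173 - (11072 + 346/5)) = -(142/173 - 173/(1/(57 + (7 + ⅖)))) = -(142/173 - 173/(1/(57 + 37/5))) = -(142/173 - 173/(1/(322/5))) = -(142/173 - 173/5/322) = -(142/173 - 173*322/5) = -(142/173 - 55706/5) = -1*(-9636428/865) = 9636428/865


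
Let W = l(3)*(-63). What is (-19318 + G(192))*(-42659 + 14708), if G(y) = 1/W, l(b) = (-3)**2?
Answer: 14578851617/27 ≈ 5.3996e+8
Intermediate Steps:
l(b) = 9
W = -567 (W = 9*(-63) = -567)
G(y) = -1/567 (G(y) = 1/(-567) = -1/567)
(-19318 + G(192))*(-42659 + 14708) = (-19318 - 1/567)*(-42659 + 14708) = -10953307/567*(-27951) = 14578851617/27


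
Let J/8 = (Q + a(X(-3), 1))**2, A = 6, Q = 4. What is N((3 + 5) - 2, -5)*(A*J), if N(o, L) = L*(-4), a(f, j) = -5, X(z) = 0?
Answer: 960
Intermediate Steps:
N(o, L) = -4*L
J = 8 (J = 8*(4 - 5)**2 = 8*(-1)**2 = 8*1 = 8)
N((3 + 5) - 2, -5)*(A*J) = (-4*(-5))*(6*8) = 20*48 = 960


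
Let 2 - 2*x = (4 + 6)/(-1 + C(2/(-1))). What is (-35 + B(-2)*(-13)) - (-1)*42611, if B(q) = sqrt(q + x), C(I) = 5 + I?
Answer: 42576 - 13*I*sqrt(14)/2 ≈ 42576.0 - 24.321*I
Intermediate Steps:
x = -3/2 (x = 1 - (4 + 6)/(2*(-1 + (5 + 2/(-1)))) = 1 - 5/(-1 + (5 + 2*(-1))) = 1 - 5/(-1 + (5 - 2)) = 1 - 5/(-1 + 3) = 1 - 5/2 = -3/2 ≈ -1.5000)
B(q) = sqrt(-3/2 + q) (B(q) = sqrt(q - 3/2) = sqrt(-3/2 + q))
(-35 + B(-2)*(-13)) - (-1)*42611 = (-35 + (sqrt(-6 + 4*(-2))/2)*(-13)) - (-1)*42611 = (-35 + (sqrt(-6 - 8)/2)*(-13)) - 1*(-42611) = (-35 + (sqrt(-14)/2)*(-13)) + 42611 = (-35 + ((I*sqrt(14))/2)*(-13)) + 42611 = (-35 + (I*sqrt(14)/2)*(-13)) + 42611 = (-35 - 13*I*sqrt(14)/2) + 42611 = 42576 - 13*I*sqrt(14)/2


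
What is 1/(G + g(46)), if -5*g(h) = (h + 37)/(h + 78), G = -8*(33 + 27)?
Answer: -620/297683 ≈ -0.0020828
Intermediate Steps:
G = -480 (G = -8*60 = -480)
g(h) = -(37 + h)/(5*(78 + h)) (g(h) = -(h + 37)/(5*(h + 78)) = -(37 + h)/(5*(78 + h)))
1/(G + g(46)) = 1/(-480 + (-37 - 1*46)/(5*(78 + 46))) = 1/(-480 + (⅕)*(-37 - 46)/124) = 1/(-480 + (⅕)*(1/124)*(-83)) = 1/(-480 - 83/620) = 1/(-297683/620) = -620/297683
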